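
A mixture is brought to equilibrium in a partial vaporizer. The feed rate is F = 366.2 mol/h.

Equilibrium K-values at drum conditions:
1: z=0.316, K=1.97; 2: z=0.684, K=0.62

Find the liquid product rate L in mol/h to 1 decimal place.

L = 319.9 mol/h

Material balance + equilibrium reduce to Σ zᵢ(Kᵢ−1)/(1+ψ(Kᵢ−1)) = 0.
g(0) = ΣzᵢKᵢ − 1 = 0.047 and g(1) = 1 − Σzᵢ/Kᵢ = -0.264, so a root lies in (0, 1).
Binary case is linear: z₁(K₁−1)(1+ψ(K₂−1)) + z₂(K₂−1)(1+ψ(K₁−1)) = 0
⇒ ψ = [z₁(K₁−1)+z₂(K₂−1)] / [−(K₁−1)(K₂−1)] = 0.0466/0.3686 = 0.126
Then V = ψ·F = 0.1264·366.2 = 46.3 mol/h and L = F − V = 319.9 mol/h.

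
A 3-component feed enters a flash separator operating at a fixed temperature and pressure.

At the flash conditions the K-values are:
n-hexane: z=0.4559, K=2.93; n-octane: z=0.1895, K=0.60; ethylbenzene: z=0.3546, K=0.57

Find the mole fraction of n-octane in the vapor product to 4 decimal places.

Let ψ = V/F and solve Σ zᵢ(Kᵢ−1)/(1+ψ(Kᵢ−1)) = 0.
Feasibility: ΣzᵢKᵢ = 1.6516, Σzᵢ/Kᵢ = 1.0935 — both > 1, two phases present.
Iterate (Newton) starting at ψ = 0.5:
  ψ = 0.5000: g = 0.15879, g' = -0.5936 → ψ = 0.7675
  ψ = 0.7675: g = 0.01764, g' = -0.4850 → ψ = 0.8039
  ψ = 0.8039: g = 0.00010, g' = -0.4799 → ψ = 0.8041
Converged at ψ = 0.8041.
Compositions from xᵢ = zᵢ/(1+ψ(Kᵢ−1)), yᵢ = Kᵢxᵢ:
  n-hexane: x = 0.1787, y = 0.5235
  n-octane: x = 0.2793, y = 0.1676
  ethylbenzene: x = 0.5420, y = 0.3089

y_n-octane = 0.1676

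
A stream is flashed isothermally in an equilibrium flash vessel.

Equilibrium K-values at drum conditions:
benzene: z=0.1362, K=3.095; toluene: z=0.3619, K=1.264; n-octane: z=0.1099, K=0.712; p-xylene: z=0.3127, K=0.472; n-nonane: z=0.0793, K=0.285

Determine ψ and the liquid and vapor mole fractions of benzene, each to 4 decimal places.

Iterate (Newton) starting at ψ = 0.45:
  ψ = 0.4500: g = -0.10425, g' = -0.4287 → ψ = 0.2068
  ψ = 0.2068: g = 0.00414, g' = -0.4897 → ψ = 0.2153
Converged at ψ = 0.2153.
Compositions from xᵢ = zᵢ/(1+ψ(Kᵢ−1)), yᵢ = Kᵢxᵢ:
  benzene: x = 0.0939, y = 0.2905
  toluene: x = 0.3424, y = 0.4328
  n-octane: x = 0.1172, y = 0.0834
  p-xylene: x = 0.3528, y = 0.1665
  n-nonane: x = 0.0937, y = 0.0267

ψ = 0.2153, x_benzene = 0.0939, y_benzene = 0.2905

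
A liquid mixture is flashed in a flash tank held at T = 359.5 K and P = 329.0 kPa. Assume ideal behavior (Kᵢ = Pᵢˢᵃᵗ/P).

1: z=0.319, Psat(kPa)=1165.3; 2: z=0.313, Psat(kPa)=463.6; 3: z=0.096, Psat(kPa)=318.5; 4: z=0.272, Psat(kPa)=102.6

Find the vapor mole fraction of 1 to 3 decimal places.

y_1 = 0.394

Raoult's law: Kᵢ = Pᵢˢᵃᵗ/P = Pᵢˢᵃᵗ/329.0.
  K_1 = 1165.3/329.0 = 3.54195, K_2 = 463.6/329.0 = 1.40912, K_3 = 318.5/329.0 = 0.96809, K_4 = 102.6/329.0 = 0.31185
Let ψ = V/F and solve Σ zᵢ(Kᵢ−1)/(1+ψ(Kᵢ−1)) = 0.
Feasibility: ΣzᵢKᵢ = 1.749, Σzᵢ/Kᵢ = 1.284 — both > 1, two phases present.
Newton iteration, ψ⁰ = 0.5:
  ψ = 0.500: g = 0.1749, g' = -0.735 → ψ = 0.738
  ψ = 0.738: g = -0.0030, g' = -0.812 → ψ = 0.734
Converged at ψ = 0.734.
Compositions from xᵢ = zᵢ/(1+ψ(Kᵢ−1)), yᵢ = Kᵢxᵢ:
  1: x = 0.111, y = 0.394
  2: x = 0.241, y = 0.339
  3: x = 0.098, y = 0.095
  4: x = 0.550, y = 0.171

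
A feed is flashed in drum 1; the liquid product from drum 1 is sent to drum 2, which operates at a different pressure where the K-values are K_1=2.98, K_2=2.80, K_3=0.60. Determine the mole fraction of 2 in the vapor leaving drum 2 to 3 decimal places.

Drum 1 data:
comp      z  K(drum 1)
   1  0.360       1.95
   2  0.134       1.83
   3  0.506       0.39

y_2 (drum 2) = 0.138

Drum 1:
Material balance + equilibrium reduce to Σ zᵢ(Kᵢ−1)/(1+ψ₁(Kᵢ−1)) = 0.
Feasibility: ΣzᵢKᵢ = 1.145, Σzᵢ/Kᵢ = 1.555 — both > 1, two phases present.
Newton iteration, ψ₁⁰ = 0.66:
  ψ₁ = 0.660: g = -0.2346, g' = -0.689 → ψ₁ = 0.319
  ψ₁ = 0.319: g = -0.0331, g' = -0.539 → ψ₁ = 0.258
Converged at ψ₁ = 0.258.
Drum-1 compositions:
  1: x = 0.289, y = 0.564
  2: x = 0.110, y = 0.202
  3: x = 0.600, y = 0.234
Drum-2 feed = drum-1 liquid: z₂ = (0.2891, 0.1104, 0.6005).
Drum 2:
Let ψ₂ = V/F and solve Σ zᵢ(Kᵢ−1)/(1+ψ₂(Kᵢ−1)) = 0.
g(0) = ΣzᵢKᵢ − 1 = 0.531 and g(1) = 1 − Σzᵢ/Kᵢ = -0.137, so a root lies in (0, 1).
Newton iteration, ψ₂⁰ = 0.55:
  ψ₂ = 0.550: g = 0.0660, g' = -0.508 → ψ₂ = 0.680
  ψ₂ = 0.680: g = 0.0035, g' = -0.460 → ψ₂ = 0.687
Converged at ψ₂ = 0.687.
  1: x = 0.122, y = 0.365
  2: x = 0.049, y = 0.138
  3: x = 0.828, y = 0.497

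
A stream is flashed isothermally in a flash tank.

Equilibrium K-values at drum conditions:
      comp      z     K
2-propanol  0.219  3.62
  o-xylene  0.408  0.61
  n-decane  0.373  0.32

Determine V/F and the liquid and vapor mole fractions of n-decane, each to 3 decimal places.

V/F = 0.114, x_n-decane = 0.404, y_n-decane = 0.129

Material balance + equilibrium reduce to Σ zᵢ(Kᵢ−1)/(1+V/F(Kᵢ−1)) = 0.
Feasibility: ΣzᵢKᵢ = 1.161, Σzᵢ/Kᵢ = 1.895 — both > 1, two phases present.
Iterate (Newton) starting at V/F = 0.5:
  V/F = 0.500: g = -0.3336, g' = -0.773 → V/F = 0.069
  V/F = 0.069: g = 0.0567, g' = -1.335 → V/F = 0.111
  V/F = 0.111: g = 0.0036, g' = -1.171 → V/F = 0.114
Converged at V/F = 0.114.
Compositions from xᵢ = zᵢ/(1+V/F(Kᵢ−1)), yᵢ = Kᵢxᵢ:
  2-propanol: x = 0.169, y = 0.610
  o-xylene: x = 0.427, y = 0.260
  n-decane: x = 0.404, y = 0.129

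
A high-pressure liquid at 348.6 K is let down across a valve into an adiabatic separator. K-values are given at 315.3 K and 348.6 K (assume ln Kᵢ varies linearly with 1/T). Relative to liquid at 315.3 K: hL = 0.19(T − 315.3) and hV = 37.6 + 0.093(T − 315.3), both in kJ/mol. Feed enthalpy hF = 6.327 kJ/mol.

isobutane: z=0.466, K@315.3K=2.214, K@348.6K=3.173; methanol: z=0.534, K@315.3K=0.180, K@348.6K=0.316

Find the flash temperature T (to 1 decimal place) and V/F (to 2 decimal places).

T = 317.8 K, V/F = 0.16

Adiabatic flash: solve Rachford–Rice at each trial T, then check hF = ψ·hV(T) + (1−ψ)·hL(T).
  T = 315.3 K: K = (2.214, 0.180), RR gives ψ = 0.128, H_out = 4.829 kJ/mol
  T = 348.6 K: K = (3.173, 0.316), RR gives ψ = 0.436, H_out = 21.297 kJ/mol
  T = 332.0 K: K = (2.676, 0.242), RR gives ψ = 0.296, H_out = 13.831 kJ/mol
  T = 323.6 K: K = (2.439, 0.209), RR gives ψ = 0.218, H_out = 9.606 kJ/mol
  T = 319.5 K: K = (2.326, 0.194), RR gives ψ = 0.176, H_out = 7.341 kJ/mol
  T = 317.4 K: K = (2.270, 0.187), RR gives ψ = 0.153, H_out = 6.113 kJ/mol
Linear interpolation between T = 317.4 (H_out = 6.113) and T = 319.5 (H_out = 7.341) on hF = 6.327 gives T ≈ 317.8 K, at which ψ = 0.16.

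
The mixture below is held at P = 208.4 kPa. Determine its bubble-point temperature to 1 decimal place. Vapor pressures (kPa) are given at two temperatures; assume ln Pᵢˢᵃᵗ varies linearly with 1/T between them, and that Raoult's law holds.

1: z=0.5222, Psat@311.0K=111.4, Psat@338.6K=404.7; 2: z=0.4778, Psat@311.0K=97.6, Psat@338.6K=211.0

T = 328.0 K

Bubble-point temperature: ΣzᵢPᵢˢᵃᵗ(T) = P. Interpolate ln Pᵢˢᵃᵗ = aᵢ + bᵢ/T.
  T = 311.0 K: ΣzᵢPᵢˢᵃᵗ = 104.81 kPa
  T = 338.6 K: ΣzᵢPᵢˢᵃᵗ = 312.15 kPa
  T = 324.8 K: ΣzᵢPᵢˢᵃᵗ = 183.66 kPa
  T = 331.7 K: ΣzᵢPᵢˢᵃᵗ = 240.34 kPa
  T = 328.2 K: ΣzᵢPᵢˢᵃᵗ = 209.88 kPa
  T = 326.5 K: ΣzᵢPᵢˢᵃᵗ = 196.38 kPa
Interpolating between 326.5 K and 328.2 K gives T ≈ 328.0 K.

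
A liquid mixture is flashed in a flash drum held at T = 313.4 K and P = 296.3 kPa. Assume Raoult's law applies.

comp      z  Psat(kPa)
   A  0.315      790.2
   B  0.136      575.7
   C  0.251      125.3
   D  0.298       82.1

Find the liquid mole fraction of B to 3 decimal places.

Raoult's law: Kᵢ = Pᵢˢᵃᵗ/P = Pᵢˢᵃᵗ/296.3.
  K_A = 790.2/296.3 = 2.66689, K_B = 575.7/296.3 = 1.94296, K_C = 125.3/296.3 = 0.42288, K_D = 82.1/296.3 = 0.27708
Rachford–Rice: g(V/F) = Σ zᵢ(Kᵢ−1)/(1+V/F(Kᵢ−1)) = 0.
Check two-phase: ΣzᵢKᵢ = 1.293 > 1 and Σzᵢ/Kᵢ = 1.857 > 1, so g(0) = 0.293 > 0 and g(1) = -0.857 < 0.
Newton–Raphson from V/F = 0.56:
  V/F = 0.560: g = -0.2205, g' = -0.908 → V/F = 0.317
  V/F = 0.317: g = -0.0146, g' = -0.834 → V/F = 0.300
Converged at V/F = 0.300.
Compositions from xᵢ = zᵢ/(1+V/F(Kᵢ−1)), yᵢ = Kᵢxᵢ:
  A: x = 0.210, y = 0.560
  B: x = 0.106, y = 0.206
  C: x = 0.303, y = 0.128
  D: x = 0.380, y = 0.105

x_B = 0.106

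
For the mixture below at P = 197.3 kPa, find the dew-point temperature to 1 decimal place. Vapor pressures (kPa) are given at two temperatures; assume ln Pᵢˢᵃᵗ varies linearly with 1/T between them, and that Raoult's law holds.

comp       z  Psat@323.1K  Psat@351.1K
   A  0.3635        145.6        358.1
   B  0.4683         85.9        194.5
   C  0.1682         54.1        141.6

T = 347.8 K

Dew-point temperature: Σzᵢ·P/Pᵢˢᵃᵗ(T) = 1. Interpolate ln Pᵢˢᵃᵗ = aᵢ + bᵢ/T.
  T = 323.1 K: ΣzᵢP/Pᵢˢᵃᵗ = 2.1816
  T = 351.1 K: ΣzᵢP/Pᵢˢᵃᵗ = 0.9097
  T = 337.1 K: ΣzᵢP/Pᵢˢᵃᵗ = 1.3827
  T = 344.1 K: ΣzᵢP/Pᵢˢᵃᵗ = 1.1166
  T = 347.6 K: ΣzᵢP/Pᵢˢᵃᵗ = 1.0068
  T = 349.4 K: ΣzᵢP/Pᵢˢᵃᵗ = 0.9554
Interpolating between 347.6 K and 349.4 K gives T ≈ 347.8 K.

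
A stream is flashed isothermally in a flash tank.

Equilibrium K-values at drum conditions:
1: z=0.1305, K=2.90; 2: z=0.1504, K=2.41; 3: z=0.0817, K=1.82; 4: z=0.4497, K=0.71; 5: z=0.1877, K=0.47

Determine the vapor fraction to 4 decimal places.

Rachford–Rice: g(ψ) = Σ zᵢ(Kᵢ−1)/(1+ψ(Kᵢ−1)) = 0.
g(0) = ΣzᵢKᵢ − 1 = 0.2971 and g(1) = 1 − Σzᵢ/Kᵢ = -0.1850, so a root lies in (0, 1).
Iterate (Newton) starting at ψ = 0.5:
  ψ = 0.5000: g = 0.01117, g' = -0.4037 → ψ = 0.5277
  ψ = 0.5277: g = 0.00010, g' = -0.3969 → ψ = 0.5279
Converged at ψ = 0.5279.

ψ = 0.5279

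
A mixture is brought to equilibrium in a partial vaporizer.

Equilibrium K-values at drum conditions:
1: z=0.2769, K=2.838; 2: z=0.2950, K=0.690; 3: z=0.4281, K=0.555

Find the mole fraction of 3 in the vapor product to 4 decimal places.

Material balance + equilibrium reduce to Σ zᵢ(Kᵢ−1)/(1+β(Kᵢ−1)) = 0.
Feasibility: ΣzᵢKᵢ = 1.2270, Σzᵢ/Kᵢ = 1.2965 — both > 1, two phases present.
Newton–Raphson from β = 0.44:
  β = 0.4400: g = -0.06140, g' = -0.4550 → β = 0.3051
  β = 0.3051: g = 0.00467, g' = -0.5321 → β = 0.3138
  β = 0.3138: g = 0.00003, g' = -0.5255 → β = 0.3139
Converged at β = 0.3139.
Compositions from xᵢ = zᵢ/(1+β(Kᵢ−1)), yᵢ = Kᵢxᵢ:
  1: x = 0.1756, y = 0.4983
  2: x = 0.3268, y = 0.2255
  3: x = 0.4976, y = 0.2762

y_3 = 0.2762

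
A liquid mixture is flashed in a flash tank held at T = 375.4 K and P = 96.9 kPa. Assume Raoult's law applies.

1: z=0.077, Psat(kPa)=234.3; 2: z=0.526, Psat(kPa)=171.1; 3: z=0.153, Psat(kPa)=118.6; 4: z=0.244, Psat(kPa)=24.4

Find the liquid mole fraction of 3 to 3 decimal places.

Raoult's law: Kᵢ = Pᵢˢᵃᵗ/P = Pᵢˢᵃᵗ/96.9.
  K_1 = 234.3/96.9 = 2.41796, K_2 = 171.1/96.9 = 1.76574, K_3 = 118.6/96.9 = 1.22394, K_4 = 24.4/96.9 = 0.25181
Newton iteration, V/F⁰ = 0.5:
  V/F = 0.500: g = 0.0943, g' = -0.569 → V/F = 0.666
  V/F = 0.666: g = -0.0109, g' = -0.724 → V/F = 0.651
  V/F = 0.651: g = -0.0002, g' = -0.704 → V/F = 0.650
Converged at V/F = 0.650.
Compositions from xᵢ = zᵢ/(1+V/F(Kᵢ−1)), yᵢ = Kᵢxᵢ:
  1: x = 0.040, y = 0.097
  2: x = 0.351, y = 0.620
  3: x = 0.134, y = 0.163
  4: x = 0.475, y = 0.120

x_3 = 0.134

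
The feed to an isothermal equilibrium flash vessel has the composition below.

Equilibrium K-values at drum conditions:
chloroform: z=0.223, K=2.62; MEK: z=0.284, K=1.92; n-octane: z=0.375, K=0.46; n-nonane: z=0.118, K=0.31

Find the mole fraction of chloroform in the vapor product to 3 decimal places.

Rachford–Rice: g(V/F) = Σ zᵢ(Kᵢ−1)/(1+V/F(Kᵢ−1)) = 0.
Check two-phase: ΣzᵢKᵢ = 1.339 > 1 and Σzᵢ/Kᵢ = 1.429 > 1, so g(0) = 0.339 > 0 and g(1) = -0.429 < 0.
Iterate (Newton) starting at V/F = 0.5:
  V/F = 0.500: g = -0.0232, g' = -0.628 → V/F = 0.463
Converged at V/F = 0.463.
Compositions from xᵢ = zᵢ/(1+V/F(Kᵢ−1)), yᵢ = Kᵢxᵢ:
  chloroform: x = 0.127, y = 0.334
  MEK: x = 0.199, y = 0.382
  n-octane: x = 0.500, y = 0.230
  n-nonane: x = 0.173, y = 0.054

y_chloroform = 0.334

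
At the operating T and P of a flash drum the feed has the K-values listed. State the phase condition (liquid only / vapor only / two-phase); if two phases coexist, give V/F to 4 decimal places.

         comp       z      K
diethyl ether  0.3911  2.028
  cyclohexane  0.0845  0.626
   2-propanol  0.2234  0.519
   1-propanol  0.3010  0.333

ΣzᵢKᵢ = 1.0622; Σzᵢ/Kᵢ = 1.6622.
Both exceed 1, so a two-phase solution exists.
Material balance + equilibrium reduce to Σ zᵢ(Kᵢ−1)/(1+ψ(Kᵢ−1)) = 0.
Newton iteration, ψ⁰ = 0.46:
  ψ = 0.4600: g = -0.19282, g' = -0.5717 → ψ = 0.1227
  ψ = 0.1227: g = -0.00897, g' = -0.5561 → ψ = 0.1066
  ψ = 0.1066: g = 0.00004, g' = -0.5611 → ψ = 0.1067
Converged at ψ = 0.1067.

two-phase, V/F = 0.1067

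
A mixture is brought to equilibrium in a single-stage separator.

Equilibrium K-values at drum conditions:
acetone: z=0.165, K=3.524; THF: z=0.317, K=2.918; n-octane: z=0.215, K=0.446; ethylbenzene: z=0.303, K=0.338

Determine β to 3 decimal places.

Iterate (Newton) starting at β = 0.68:
  β = 0.680: g = -0.1387, g' = -0.971 → β = 0.537
  β = 0.537: g = -0.0046, g' = -0.926 → β = 0.532
Converged at β = 0.532.

β = 0.532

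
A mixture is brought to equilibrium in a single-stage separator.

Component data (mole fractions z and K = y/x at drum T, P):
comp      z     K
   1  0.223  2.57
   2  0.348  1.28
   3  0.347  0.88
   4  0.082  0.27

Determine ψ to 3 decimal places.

ψ = 0.903

Let ψ = V/F and solve Σ zᵢ(Kᵢ−1)/(1+ψ(Kᵢ−1)) = 0.
g(0) = ΣzᵢKᵢ − 1 = 0.346 and g(1) = 1 − Σzᵢ/Kᵢ = -0.057, so a root lies in (0, 1).
Newton iteration, ψ⁰ = 0.5:
  ψ = 0.500: g = 0.1430, g' = -0.308 → ψ = 0.965
  ψ = 0.965: g = -0.0338, g' = -0.611 → ψ = 0.910
  ψ = 0.910: g = -0.0032, g' = -0.504 → ψ = 0.904
  ψ = 0.904: g = -0.0000, g' = -0.495 → ψ = 0.903
Converged at ψ = 0.903.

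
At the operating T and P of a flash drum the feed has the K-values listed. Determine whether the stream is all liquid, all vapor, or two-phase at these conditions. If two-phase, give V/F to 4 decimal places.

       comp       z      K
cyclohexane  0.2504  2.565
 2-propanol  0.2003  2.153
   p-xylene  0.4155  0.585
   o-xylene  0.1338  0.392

ΣzᵢKᵢ = 1.3690; Σzᵢ/Kᵢ = 1.2422.
Both exceed 1, so a two-phase solution exists.
Let ψ = V/F and solve Σ zᵢ(Kᵢ−1)/(1+ψ(Kᵢ−1)) = 0.
Newton iteration, ψ⁰ = 0.51:
  ψ = 0.5100: g = 0.02672, g' = -0.5143 → ψ = 0.5620
  ψ = 0.5620: g = 0.00020, g' = -0.5075 → ψ = 0.5624
Converged at ψ = 0.5624.

two-phase, V/F = 0.5624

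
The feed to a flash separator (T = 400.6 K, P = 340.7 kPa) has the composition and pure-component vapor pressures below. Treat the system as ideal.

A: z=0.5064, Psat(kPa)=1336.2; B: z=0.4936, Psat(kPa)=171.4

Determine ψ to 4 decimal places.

Raoult's law: Kᵢ = Pᵢˢᵃᵗ/P = Pᵢˢᵃᵗ/340.7.
  K_A = 1336.2/340.7 = 3.921925, K_B = 171.4/340.7 = 0.503082
Material balance + equilibrium reduce to Σ zᵢ(Kᵢ−1)/(1+ψ(Kᵢ−1)) = 0.
Feasibility: ΣzᵢKᵢ = 2.2344, Σzᵢ/Kᵢ = 1.1103 — both > 1, two phases present.
Iterate (Newton) starting at ψ = 0.5:
  ψ = 0.5000: g = 0.27489, g' = -0.9297 → ψ = 0.7957
  ψ = 0.7957: g = 0.03934, g' = -0.7245 → ψ = 0.8500
  ψ = 0.8500: g = 0.00012, g' = -0.7216 → ψ = 0.8502
Converged at ψ = 0.8502.

ψ = 0.8502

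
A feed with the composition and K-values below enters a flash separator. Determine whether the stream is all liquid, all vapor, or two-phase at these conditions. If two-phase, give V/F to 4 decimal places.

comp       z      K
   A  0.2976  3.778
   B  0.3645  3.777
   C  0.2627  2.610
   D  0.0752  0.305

all vapor

ΣzᵢKᵢ = 3.2096; Σzᵢ/Kᵢ = 0.5225.
Since Σzᵢ/Kᵢ < 1 the mixture is above its dew point — single vapor phase.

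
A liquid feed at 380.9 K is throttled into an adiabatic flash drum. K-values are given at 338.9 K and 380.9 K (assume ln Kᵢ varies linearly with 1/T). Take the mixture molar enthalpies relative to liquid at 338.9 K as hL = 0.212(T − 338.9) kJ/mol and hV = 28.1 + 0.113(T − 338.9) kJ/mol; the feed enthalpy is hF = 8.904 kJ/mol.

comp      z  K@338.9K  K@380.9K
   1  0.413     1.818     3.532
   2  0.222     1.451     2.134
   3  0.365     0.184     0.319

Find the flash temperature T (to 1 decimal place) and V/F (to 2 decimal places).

T = 341.6 K, V/F = 0.30

Adiabatic flash: solve Rachford–Rice at each trial T, then check hF = ψ·hV(T) + (1−ψ)·hL(T).
  T = 338.9 K: K = (1.818, 1.451, 0.184), RR gives ψ = 0.244, H_out = 6.853 kJ/mol
  T = 380.9 K: K = (3.532, 2.134, 0.319), RR gives ψ = 0.740, H_out = 26.614 kJ/mol
  T = 359.9 K: K = (2.584, 1.780, 0.246), RR gives ψ = 0.551, H_out = 18.782 kJ/mol
  T = 349.4 K: K = (2.179, 1.612, 0.214), RR gives ψ = 0.426, H_out = 13.765 kJ/mol
  T = 344.1 K: K = (1.991, 1.530, 0.198), RR gives ψ = 0.345, H_out = 10.622 kJ/mol
  T = 341.5 K: K = (1.903, 1.490, 0.191), RR gives ψ = 0.298, H_out = 8.843 kJ/mol
  T = 342.8 K: K = (1.947, 1.510, 0.195), RR gives ψ = 0.322, H_out = 9.756 kJ/mol
Linear interpolation between T = 341.5 (H_out = 8.843) and T = 342.8 (H_out = 9.756) on hF = 8.904 gives T ≈ 341.6 K, at which ψ = 0.30.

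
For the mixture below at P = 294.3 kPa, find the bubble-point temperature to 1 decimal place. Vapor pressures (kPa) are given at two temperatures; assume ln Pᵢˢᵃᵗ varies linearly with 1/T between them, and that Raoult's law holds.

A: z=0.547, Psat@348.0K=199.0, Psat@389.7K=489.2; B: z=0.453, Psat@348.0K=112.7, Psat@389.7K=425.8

T = 371.1 K

Bubble-point temperature: ΣzᵢPᵢˢᵃᵗ(T) = P. Interpolate ln Pᵢˢᵃᵗ = aᵢ + bᵢ/T.
  T = 348.0 K: ΣzᵢPᵢˢᵃᵗ = 159.91 kPa
  T = 389.7 K: ΣzᵢPᵢˢᵃᵗ = 460.48 kPa
  T = 368.9 K: ΣzᵢPᵢˢᵃᵗ = 278.45 kPa
  T = 379.3 K: ΣzᵢPᵢˢᵃᵗ = 360.12 kPa
  T = 374.1 K: ΣzᵢPᵢˢᵃᵗ = 317.13 kPa
  T = 371.5 K: ΣzᵢPᵢˢᵃᵗ = 297.27 kPa
Interpolating between 368.9 K and 371.5 K gives T ≈ 371.1 K.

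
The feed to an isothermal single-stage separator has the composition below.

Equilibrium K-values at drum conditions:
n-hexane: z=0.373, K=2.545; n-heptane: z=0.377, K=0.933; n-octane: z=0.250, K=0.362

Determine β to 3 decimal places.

β = 0.628

Newton–Raphson from β = 0.5:
  β = 0.500: g = 0.0648, g' = -0.505 → β = 0.628
Converged at β = 0.628.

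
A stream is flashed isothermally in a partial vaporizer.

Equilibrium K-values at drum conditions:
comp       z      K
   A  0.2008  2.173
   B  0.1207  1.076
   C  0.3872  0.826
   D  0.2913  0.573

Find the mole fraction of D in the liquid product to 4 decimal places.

x_D = 0.3151

Material balance + equilibrium reduce to Σ zᵢ(Kᵢ−1)/(1+ψ(Kᵢ−1)) = 0.
Feasibility: ΣzᵢKᵢ = 1.0530, Σzᵢ/Kᵢ = 1.1817 — both > 1, two phases present.
Newton iteration, ψ⁰ = 0.5:
  ψ = 0.5000: g = -0.07464, g' = -0.2103 → ψ = 0.1451
  ψ = 0.1451: g = 0.00862, g' = -0.2751 → ψ = 0.1765
  ψ = 0.1765: g = 0.00016, g' = -0.2649 → ψ = 0.1771
Converged at ψ = 0.1771.
Compositions from xᵢ = zᵢ/(1+ψ(Kᵢ−1)), yᵢ = Kᵢxᵢ:
  A: x = 0.1663, y = 0.3613
  B: x = 0.1191, y = 0.1281
  C: x = 0.3995, y = 0.3300
  D: x = 0.3151, y = 0.1806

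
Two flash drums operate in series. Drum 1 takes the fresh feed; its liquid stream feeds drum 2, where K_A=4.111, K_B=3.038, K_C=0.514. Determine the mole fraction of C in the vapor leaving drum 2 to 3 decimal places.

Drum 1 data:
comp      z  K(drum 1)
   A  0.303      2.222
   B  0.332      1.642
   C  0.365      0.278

Drum 1:
Rachford–Rice: g(ψ₁) = Σ zᵢ(Kᵢ−1)/(1+ψ₁(Kᵢ−1)) = 0.
Check two-phase: ΣzᵢKᵢ = 1.320 > 1 and Σzᵢ/Kᵢ = 1.652 > 1, so g(0) = 0.320 > 0 and g(1) = -0.652 < 0.
Newton iteration, ψ₁⁰ = 0.35:
  ψ₁ = 0.350: g = 0.0807, g' = -0.654 → ψ₁ = 0.473
  ψ₁ = 0.473: g = -0.0024, g' = -0.701 → ψ₁ = 0.470
Converged at ψ₁ = 0.470.
Drum-1 compositions:
  A: x = 0.192, y = 0.428
  B: x = 0.255, y = 0.419
  C: x = 0.553, y = 0.154
Drum-2 feed = drum-1 liquid: z₂ = (0.1925, 0.2550, 0.5525).
Drum 2:
Material balance + equilibrium reduce to Σ zᵢ(Kᵢ−1)/(1+ψ₂(Kᵢ−1)) = 0.
g(0) = ΣzᵢKᵢ − 1 = 0.850 and g(1) = 1 − Σzᵢ/Kᵢ = -0.206, so a root lies in (0, 1).
Newton–Raphson from ψ₂ = 0.42:
  ψ₂ = 0.420: g = 0.2022, g' = -0.864 → ψ₂ = 0.654
  ψ₂ = 0.654: g = 0.0264, g' = -0.677 → ψ₂ = 0.693
Converged at ψ₂ = 0.693.
  A: x = 0.061, y = 0.251
  B: x = 0.106, y = 0.321
  C: x = 0.833, y = 0.428

y_C (drum 2) = 0.428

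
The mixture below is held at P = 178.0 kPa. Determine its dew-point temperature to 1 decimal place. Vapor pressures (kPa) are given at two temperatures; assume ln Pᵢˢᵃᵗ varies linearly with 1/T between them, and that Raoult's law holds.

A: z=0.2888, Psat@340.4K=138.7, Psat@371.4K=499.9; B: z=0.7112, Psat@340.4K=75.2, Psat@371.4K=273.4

T = 357.0 K

Dew-point temperature: Σzᵢ·P/Pᵢˢᵃᵗ(T) = 1. Interpolate ln Pᵢˢᵃᵗ = aᵢ + bᵢ/T.
  T = 340.4 K: ΣzᵢP/Pᵢˢᵃᵗ = 2.0541
  T = 371.4 K: ΣzᵢP/Pᵢˢᵃᵗ = 0.5659
  T = 355.9 K: ΣzᵢP/Pᵢˢᵃᵗ = 1.0483
  T = 363.6 K: ΣzᵢP/Pᵢˢᵃᵗ = 0.7667
  T = 359.8 K: ΣzᵢP/Pᵢˢᵃᵗ = 0.8932
  T = 357.9 K: ΣzᵢP/Pᵢˢᵃᵗ = 0.9652
  T = 356.9 K: ΣzᵢP/Pᵢˢᵃᵗ = 1.0058
Interpolating between 356.9 K and 357.9 K gives T ≈ 357.0 K.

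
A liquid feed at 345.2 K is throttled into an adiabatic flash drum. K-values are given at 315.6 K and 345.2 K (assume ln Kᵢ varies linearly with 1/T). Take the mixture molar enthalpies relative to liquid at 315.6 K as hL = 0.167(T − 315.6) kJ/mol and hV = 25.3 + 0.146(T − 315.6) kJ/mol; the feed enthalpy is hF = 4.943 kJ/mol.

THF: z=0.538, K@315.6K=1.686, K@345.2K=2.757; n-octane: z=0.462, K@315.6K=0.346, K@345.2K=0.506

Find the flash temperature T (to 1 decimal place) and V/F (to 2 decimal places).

Adiabatic flash: solve Rachford–Rice at each trial T, then check hF = ψ·hV(T) + (1−ψ)·hL(T).
  T = 315.6 K: K = (1.686, 0.346), RR gives ψ = 0.149, H_out = 3.774 kJ/mol
  T = 345.2 K: K = (2.757, 0.506), RR gives ψ = 0.826, H_out = 25.331 kJ/mol
  T = 330.4 K: K = (2.180, 0.422), RR gives ψ = 0.539, H_out = 15.946 kJ/mol
  T = 323.0 K: K = (1.923, 0.383), RR gives ψ = 0.371, H_out = 10.571 kJ/mol
  T = 319.3 K: K = (1.802, 0.364), RR gives ψ = 0.270, H_out = 7.430 kJ/mol
  T = 317.5 K: K = (1.745, 0.355), RR gives ψ = 0.214, H_out = 5.729 kJ/mol
Linear interpolation between T = 315.6 (H_out = 3.774) and T = 317.5 (H_out = 5.729) on hF = 4.943 gives T ≈ 316.7 K, at which ψ = 0.19.

T = 316.7 K, V/F = 0.19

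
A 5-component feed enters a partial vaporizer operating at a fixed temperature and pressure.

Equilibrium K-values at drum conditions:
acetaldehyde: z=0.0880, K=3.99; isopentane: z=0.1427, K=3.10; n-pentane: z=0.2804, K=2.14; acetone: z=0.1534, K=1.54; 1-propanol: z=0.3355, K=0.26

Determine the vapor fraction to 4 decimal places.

Material balance + equilibrium reduce to Σ zᵢ(Kᵢ−1)/(1+ψ(Kᵢ−1)) = 0.
Check two-phase: ΣzᵢKᵢ = 1.7170 > 1 and Σzᵢ/Kᵢ = 1.5891 > 1, so g(0) = 0.7170 > 0 and g(1) = -0.5891 < 0.
Newton iteration, ψ⁰ = 0.37:
  ψ = 0.3700: g = 0.24555, g' = -0.9363 → ψ = 0.6322
  ψ = 0.6322: g = 0.00074, g' = -1.0070 → ψ = 0.6330
Converged at ψ = 0.6330.

ψ = 0.6330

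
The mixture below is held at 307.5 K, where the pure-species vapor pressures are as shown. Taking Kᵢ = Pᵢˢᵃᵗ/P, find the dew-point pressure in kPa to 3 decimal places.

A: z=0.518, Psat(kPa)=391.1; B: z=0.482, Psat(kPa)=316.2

At the dew point ψ → 1, so Σzᵢ/Kᵢ = 1 with Kᵢ = Pᵢˢᵃᵗ/P ⇒ 1/P = Σzᵢ/Pᵢˢᵃᵗ.
1/P = 0.518/391.1 + 0.482/316.2 = 0.002849 ⇒ P = 351.022 kPa

Pdew = 351.022 kPa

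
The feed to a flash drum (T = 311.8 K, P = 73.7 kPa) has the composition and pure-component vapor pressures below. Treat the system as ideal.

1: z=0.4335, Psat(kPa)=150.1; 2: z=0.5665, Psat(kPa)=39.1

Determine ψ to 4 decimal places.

ψ = 0.3769

Raoult's law: Kᵢ = Pᵢˢᵃᵗ/P = Pᵢˢᵃᵗ/73.7.
  K_1 = 150.1/73.7 = 2.036635, K_2 = 39.1/73.7 = 0.530529
Let ψ = V/F and solve Σ zᵢ(Kᵢ−1)/(1+ψ(Kᵢ−1)) = 0.
Feasibility: ΣzᵢKᵢ = 1.1834, Σzᵢ/Kᵢ = 1.2807 — both > 1, two phases present.
Binary case is linear: z₁(K₁−1)(1+ψ(K₂−1)) + z₂(K₂−1)(1+ψ(K₁−1)) = 0
⇒ ψ = [z₁(K₁−1)+z₂(K₂−1)] / [−(K₁−1)(K₂−1)] = 0.18343/0.48667 = 0.3769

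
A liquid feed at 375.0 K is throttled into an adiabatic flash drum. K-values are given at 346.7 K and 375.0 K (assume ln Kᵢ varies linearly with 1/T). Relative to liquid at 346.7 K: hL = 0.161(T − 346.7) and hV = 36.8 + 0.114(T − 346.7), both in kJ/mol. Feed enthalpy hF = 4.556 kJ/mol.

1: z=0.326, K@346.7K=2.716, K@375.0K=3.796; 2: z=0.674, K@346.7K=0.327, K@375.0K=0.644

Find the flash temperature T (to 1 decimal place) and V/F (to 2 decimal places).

T = 348.5 K, V/F = 0.12

Adiabatic flash: solve Rachford–Rice at each trial T, then check hF = ψ·hV(T) + (1−ψ)·hL(T).
  T = 346.7 K: K = (2.716, 0.327), RR gives ψ = 0.092, H_out = 3.372 kJ/mol
  T = 375.0 K: K = (3.796, 0.644), RR gives ψ = 0.675, H_out = 28.487 kJ/mol
  T = 360.9 K: K = (3.234, 0.466), RR gives ψ = 0.308, H_out = 13.426 kJ/mol
  T = 353.8 K: K = (2.969, 0.392), RR gives ψ = 0.193, H_out = 8.199 kJ/mol
  T = 350.2 K: K = (2.839, 0.358), RR gives ψ = 0.141, H_out = 5.732 kJ/mol
  T = 348.4 K: K = (2.775, 0.342), RR gives ψ = 0.116, H_out = 4.517 kJ/mol
Linear interpolation between T = 348.4 (H_out = 4.517) and T = 350.2 (H_out = 5.732) on hF = 4.556 gives T ≈ 348.5 K, at which ψ = 0.12.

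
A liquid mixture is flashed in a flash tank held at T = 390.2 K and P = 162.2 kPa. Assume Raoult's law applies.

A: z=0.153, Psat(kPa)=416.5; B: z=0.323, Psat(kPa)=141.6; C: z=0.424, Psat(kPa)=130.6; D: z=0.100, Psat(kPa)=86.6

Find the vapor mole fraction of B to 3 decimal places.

Raoult's law: Kᵢ = Pᵢˢᵃᵗ/P = Pᵢˢᵃᵗ/162.2.
  K_A = 416.5/162.2 = 2.56782, K_B = 141.6/162.2 = 0.87300, K_C = 130.6/162.2 = 0.80518, K_D = 86.6/162.2 = 0.53391
Let ψ = V/F and solve Σ zᵢ(Kᵢ−1)/(1+ψ(Kᵢ−1)) = 0.
Feasibility: ΣzᵢKᵢ = 1.070, Σzᵢ/Kᵢ = 1.143 — both > 1, two phases present.
Iterate (Newton) starting at ψ = 0.5:
  ψ = 0.500: g = -0.0616, g' = -0.181 → ψ = 0.159
  ψ = 0.159: g = 0.0145, g' = -0.289 → ψ = 0.209
  ψ = 0.209: g = 0.0007, g' = -0.263 → ψ = 0.212
Converged at ψ = 0.212.
Compositions from xᵢ = zᵢ/(1+ψ(Kᵢ−1)), yᵢ = Kᵢxᵢ:
  A: x = 0.115, y = 0.295
  B: x = 0.332, y = 0.290
  C: x = 0.442, y = 0.356
  D: x = 0.111, y = 0.059

y_B = 0.290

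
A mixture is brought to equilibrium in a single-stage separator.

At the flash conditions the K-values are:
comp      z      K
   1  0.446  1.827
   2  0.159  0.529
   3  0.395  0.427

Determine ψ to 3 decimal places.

Material balance + equilibrium reduce to Σ zᵢ(Kᵢ−1)/(1+ψ(Kᵢ−1)) = 0.
Check two-phase: ΣzᵢKᵢ = 1.068 > 1 and Σzᵢ/Kᵢ = 1.470 > 1, so g(0) = 0.068 > 0 and g(1) = -0.470 < 0.
Newton–Raphson from ψ = 0.5:
  ψ = 0.500: g = -0.1542, g' = -0.468 → ψ = 0.170
  ψ = 0.170: g = -0.0089, g' = -0.435 → ψ = 0.150
Converged at ψ = 0.150.

ψ = 0.150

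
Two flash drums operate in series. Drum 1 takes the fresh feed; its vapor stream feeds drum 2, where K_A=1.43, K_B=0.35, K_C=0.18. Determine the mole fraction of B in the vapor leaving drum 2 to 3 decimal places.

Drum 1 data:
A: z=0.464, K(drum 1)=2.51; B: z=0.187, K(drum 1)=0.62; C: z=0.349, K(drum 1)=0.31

Drum 1:
Let ψ₁ = V/F and solve Σ zᵢ(Kᵢ−1)/(1+ψ₁(Kᵢ−1)) = 0.
g(0) = ΣzᵢKᵢ − 1 = 0.389 and g(1) = 1 − Σzᵢ/Kᵢ = -0.612, so a root lies in (0, 1).
Newton iteration, ψ₁⁰ = 0.5:
  ψ₁ = 0.500: g = -0.0562, g' = -0.772 → ψ₁ = 0.427
Converged at ψ₁ = 0.427.
Drum-1 compositions:
  A: x = 0.282, y = 0.708
  B: x = 0.223, y = 0.138
  C: x = 0.495, y = 0.153
Drum-2 feed = drum-1 vapor: z₂ = (0.7083, 0.1384, 0.1533).
Drum 2:
Rachford–Rice: g(ψ₂) = Σ zᵢ(Kᵢ−1)/(1+ψ₂(Kᵢ−1)) = 0.
Feasibility: ΣzᵢKᵢ = 1.089, Σzᵢ/Kᵢ = 1.743 — both > 1, two phases present.
Iterate (Newton) starting at ψ₂ = 0.53:
  ψ₂ = 0.530: g = -0.1116, g' = -0.545 → ψ₂ = 0.325
  ψ₂ = 0.325: g = -0.0184, g' = -0.387 → ψ₂ = 0.278
  ψ₂ = 0.278: g = -0.0005, g' = -0.364 → ψ₂ = 0.276
Converged at ψ₂ = 0.276.
  A: x = 0.633, y = 0.905
  B: x = 0.169, y = 0.059
  C: x = 0.198, y = 0.036

y_B (drum 2) = 0.059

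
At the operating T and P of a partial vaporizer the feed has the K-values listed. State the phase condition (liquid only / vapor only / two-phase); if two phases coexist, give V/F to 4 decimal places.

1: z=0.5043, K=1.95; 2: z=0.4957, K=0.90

vapor only

ΣzᵢKᵢ = 1.4295; Σzᵢ/Kᵢ = 0.8094.
Since Σzᵢ/Kᵢ < 1 the mixture is above its dew point — single vapor phase.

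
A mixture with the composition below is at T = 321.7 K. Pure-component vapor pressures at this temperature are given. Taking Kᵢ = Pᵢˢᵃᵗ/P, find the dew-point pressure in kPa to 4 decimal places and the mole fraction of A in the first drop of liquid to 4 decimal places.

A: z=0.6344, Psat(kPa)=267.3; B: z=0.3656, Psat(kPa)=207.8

At the dew point ψ → 1, so Σzᵢ/Kᵢ = 1 with Kᵢ = Pᵢˢᵃᵗ/P ⇒ 1/P = Σzᵢ/Pᵢˢᵃᵗ.
1/P = 0.6344/267.3 + 0.3656/207.8 = 0.0041327 ⇒ P = 241.9698 kPa
xᵢ = zᵢP/Pᵢˢᵃᵗ ⇒ x_A = 0.6344·241.9698/267.3 = 0.5743

Pdew = 241.9698 kPa, x_A = 0.5743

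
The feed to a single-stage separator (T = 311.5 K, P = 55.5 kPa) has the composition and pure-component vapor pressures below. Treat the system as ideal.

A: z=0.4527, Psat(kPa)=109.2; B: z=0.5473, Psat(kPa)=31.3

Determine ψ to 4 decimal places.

ψ = 0.4726

Raoult's law: Kᵢ = Pᵢˢᵃᵗ/P = Pᵢˢᵃᵗ/55.5.
  K_A = 109.2/55.5 = 1.967568, K_B = 31.3/55.5 = 0.563964
Let ψ = V/F and solve Σ zᵢ(Kᵢ−1)/(1+ψ(Kᵢ−1)) = 0.
Feasibility: ΣzᵢKᵢ = 1.1994, Σzᵢ/Kᵢ = 1.2005 — both > 1, two phases present.
Binary case is linear: z₁(K₁−1)(1+ψ(K₂−1)) + z₂(K₂−1)(1+ψ(K₁−1)) = 0
⇒ ψ = [z₁(K₁−1)+z₂(K₂−1)] / [−(K₁−1)(K₂−1)] = 0.19938/0.42189 = 0.4726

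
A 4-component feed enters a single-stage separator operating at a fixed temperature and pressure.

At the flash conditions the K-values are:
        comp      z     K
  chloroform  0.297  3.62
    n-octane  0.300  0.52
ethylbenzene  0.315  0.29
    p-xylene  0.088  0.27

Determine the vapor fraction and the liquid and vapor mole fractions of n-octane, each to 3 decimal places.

ψ = 0.213, x_n-octane = 0.334, y_n-octane = 0.174

Newton–Raphson from ψ = 0.5:
  ψ = 0.500: g = -0.3005, g' = -1.000 → ψ = 0.199
  ψ = 0.199: g = 0.0162, g' = -1.244 → ψ = 0.212
  ψ = 0.212: g = 0.0002, g' = -1.213 → ψ = 0.213
Converged at ψ = 0.213.
Compositions from xᵢ = zᵢ/(1+ψ(Kᵢ−1)), yᵢ = Kᵢxᵢ:
  chloroform: x = 0.191, y = 0.691
  n-octane: x = 0.334, y = 0.174
  ethylbenzene: x = 0.371, y = 0.108
  p-xylene: x = 0.104, y = 0.028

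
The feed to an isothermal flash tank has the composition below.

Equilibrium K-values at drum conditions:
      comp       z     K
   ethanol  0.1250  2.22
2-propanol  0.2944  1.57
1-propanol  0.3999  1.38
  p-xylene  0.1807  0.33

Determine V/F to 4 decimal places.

Iterate (Newton) starting at V/F = 0.32:
  V/F = 0.3200: g = 0.23298, g' = -0.3420 → V/F = 1.0000
  V/F = 1.0000: g = -0.08118, g' = -0.8517 → V/F = 0.9047
  V/F = 0.9047: g = -0.01110, g' = -0.6386 → V/F = 0.8873
  V/F = 0.8873: g = -0.00025, g' = -0.6107 → V/F = 0.8869
Converged at V/F = 0.8869.

V/F = 0.8869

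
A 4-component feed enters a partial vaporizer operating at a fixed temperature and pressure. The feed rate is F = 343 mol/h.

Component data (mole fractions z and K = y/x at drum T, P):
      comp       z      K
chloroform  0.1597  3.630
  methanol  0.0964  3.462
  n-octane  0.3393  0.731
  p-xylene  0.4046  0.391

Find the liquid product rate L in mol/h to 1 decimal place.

L = 252.5 mol/h

Rachford–Rice: g(β) = Σ zᵢ(Kᵢ−1)/(1+β(Kᵢ−1)) = 0.
Check two-phase: ΣzᵢKᵢ = 1.3197 > 1 and Σzᵢ/Kᵢ = 1.5708 > 1, so g(0) = 0.3197 > 0 and g(1) = -0.5708 < 0.
Newton iteration, β⁰ = 0.5:
  β = 0.5000: g = -0.17192, g' = -0.6665 → β = 0.2421
  β = 0.2421: g = 0.01872, g' = -0.8764 → β = 0.2634
  β = 0.2634: g = 0.00038, g' = -0.8418 → β = 0.2639
Converged at β = 0.2639.
Then V = β·F = 0.2639·343 = 90.5 mol/h and L = F − V = 252.5 mol/h.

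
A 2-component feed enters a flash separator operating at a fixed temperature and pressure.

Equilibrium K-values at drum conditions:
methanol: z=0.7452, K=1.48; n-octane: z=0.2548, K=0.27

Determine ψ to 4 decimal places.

Material balance + equilibrium reduce to Σ zᵢ(Kᵢ−1)/(1+ψ(Kᵢ−1)) = 0.
Check two-phase: ΣzᵢKᵢ = 1.1717 > 1 and Σzᵢ/Kᵢ = 1.4472 > 1, so g(0) = 0.1717 > 0 and g(1) = -0.4472 < 0.
Newton–Raphson from ψ = 0.41:
  ψ = 0.4100: g = 0.03342, g' = -0.3964 → ψ = 0.4943
  ψ = 0.4943: g = -0.00191, g' = -0.4445 → ψ = 0.4900
Converged at ψ = 0.4900.

ψ = 0.4900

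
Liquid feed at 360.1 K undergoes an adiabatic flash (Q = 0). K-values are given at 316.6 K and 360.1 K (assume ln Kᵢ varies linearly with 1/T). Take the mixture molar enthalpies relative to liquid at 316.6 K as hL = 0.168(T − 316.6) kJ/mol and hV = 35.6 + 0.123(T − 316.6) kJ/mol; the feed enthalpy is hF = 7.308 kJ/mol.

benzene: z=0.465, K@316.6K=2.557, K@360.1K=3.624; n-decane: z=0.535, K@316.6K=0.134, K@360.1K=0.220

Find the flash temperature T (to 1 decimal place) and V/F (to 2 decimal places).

Adiabatic flash: solve Rachford–Rice at each trial T, then check hF = ψ·hV(T) + (1−ψ)·hL(T).
  T = 316.6 K: K = (2.557, 0.134), RR gives ψ = 0.193, H_out = 6.883 kJ/mol
  T = 360.1 K: K = (3.624, 0.220), RR gives ψ = 0.392, H_out = 20.505 kJ/mol
  T = 338.4 K: K = (3.080, 0.175), RR gives ψ = 0.306, H_out = 14.258 kJ/mol
  T = 327.5 K: K = (2.815, 0.154), RR gives ψ = 0.255, H_out = 10.770 kJ/mol
  T = 322.1 K: K = (2.686, 0.144), RR gives ψ = 0.226, H_out = 8.906 kJ/mol
  T = 319.4 K: K = (2.623, 0.139), RR gives ψ = 0.210, H_out = 7.930 kJ/mol
  T = 318.0 K: K = (2.590, 0.136), RR gives ψ = 0.202, H_out = 7.411 kJ/mol
Linear interpolation between T = 316.6 (H_out = 6.883) and T = 318.0 (H_out = 7.411) on hF = 7.308 gives T ≈ 317.7 K, at which ψ = 0.20.

T = 317.7 K, V/F = 0.20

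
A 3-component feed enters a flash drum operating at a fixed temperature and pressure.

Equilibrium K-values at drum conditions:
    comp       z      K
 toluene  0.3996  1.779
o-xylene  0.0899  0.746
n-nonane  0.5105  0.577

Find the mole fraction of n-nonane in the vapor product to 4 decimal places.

Rachford–Rice: g(ψ) = Σ zᵢ(Kᵢ−1)/(1+ψ(Kᵢ−1)) = 0.
Check two-phase: ΣzᵢKᵢ = 1.0725 > 1 and Σzᵢ/Kᵢ = 1.2299 > 1, so g(0) = 0.0725 > 0 and g(1) = -0.2299 < 0.
Newton iteration, ψ⁰ = 0.5:
  ψ = 0.5000: g = -0.07599, g' = -0.2801 → ψ = 0.2287
  ψ = 0.2287: g = 0.00090, g' = -0.2932 → ψ = 0.2318
Converged at ψ = 0.2318.
Compositions from xᵢ = zᵢ/(1+ψ(Kᵢ−1)), yᵢ = Kᵢxᵢ:
  toluene: x = 0.3385, y = 0.6022
  o-xylene: x = 0.0955, y = 0.0713
  n-nonane: x = 0.5660, y = 0.3266

y_n-nonane = 0.3266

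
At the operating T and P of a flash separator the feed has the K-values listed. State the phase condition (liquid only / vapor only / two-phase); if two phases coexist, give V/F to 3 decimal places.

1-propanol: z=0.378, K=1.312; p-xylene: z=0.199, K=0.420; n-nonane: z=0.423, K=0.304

liquid only

ΣzᵢKᵢ = 0.708; Σzᵢ/Kᵢ = 2.153.
Since ΣzᵢKᵢ < 1 the mixture is below its bubble point — single liquid phase.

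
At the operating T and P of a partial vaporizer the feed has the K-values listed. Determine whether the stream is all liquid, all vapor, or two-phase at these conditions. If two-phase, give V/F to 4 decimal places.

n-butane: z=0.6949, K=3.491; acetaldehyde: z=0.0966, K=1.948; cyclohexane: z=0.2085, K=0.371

ΣzᵢKᵢ = 2.6914; Σzᵢ/Kᵢ = 0.8106.
Since Σzᵢ/Kᵢ < 1 the mixture is above its dew point — single vapor phase.

all vapor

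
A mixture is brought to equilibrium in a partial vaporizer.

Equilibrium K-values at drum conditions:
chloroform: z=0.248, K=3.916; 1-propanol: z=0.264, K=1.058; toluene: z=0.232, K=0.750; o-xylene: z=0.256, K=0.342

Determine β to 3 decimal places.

Rachford–Rice: g(β) = Σ zᵢ(Kᵢ−1)/(1+β(Kᵢ−1)) = 0.
g(0) = ΣzᵢKᵢ − 1 = 0.512 and g(1) = 1 − Σzᵢ/Kᵢ = -0.371, so a root lies in (0, 1).
Iterate (Newton) starting at β = 0.5:
  β = 0.500: g = -0.0082, g' = -0.615 → β = 0.487
Converged at β = 0.487.

β = 0.487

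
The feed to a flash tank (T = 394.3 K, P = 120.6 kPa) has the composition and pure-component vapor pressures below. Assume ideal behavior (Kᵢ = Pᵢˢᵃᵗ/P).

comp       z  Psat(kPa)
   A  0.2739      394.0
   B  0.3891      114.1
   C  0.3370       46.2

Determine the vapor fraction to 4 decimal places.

ψ = 0.4468

Raoult's law: Kᵢ = Pᵢˢᵃᵗ/P = Pᵢˢᵃᵗ/120.6.
  K_A = 394.0/120.6 = 3.266998, K_B = 114.1/120.6 = 0.946103, K_C = 46.2/120.6 = 0.383085
Material balance + equilibrium reduce to Σ zᵢ(Kᵢ−1)/(1+ψ(Kᵢ−1)) = 0.
Check two-phase: ΣzᵢKᵢ = 1.3921 > 1 and Σzᵢ/Kᵢ = 1.3748 > 1, so g(0) = 0.3921 > 0 and g(1) = -0.3748 < 0.
Iterate (Newton) starting at ψ = 0.39:
  ψ = 0.3900: g = 0.03437, g' = -0.6201 → ψ = 0.4454
  ψ = 0.4454: g = 0.00079, g' = -0.5936 → ψ = 0.4468
Converged at ψ = 0.4468.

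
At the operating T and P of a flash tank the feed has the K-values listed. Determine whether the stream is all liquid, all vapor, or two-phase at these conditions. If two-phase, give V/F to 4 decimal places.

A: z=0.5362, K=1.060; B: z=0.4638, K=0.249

ΣzᵢKᵢ = 0.6839; Σzᵢ/Kᵢ = 2.3685.
Since ΣzᵢKᵢ < 1 the mixture is below its bubble point — single liquid phase.

all liquid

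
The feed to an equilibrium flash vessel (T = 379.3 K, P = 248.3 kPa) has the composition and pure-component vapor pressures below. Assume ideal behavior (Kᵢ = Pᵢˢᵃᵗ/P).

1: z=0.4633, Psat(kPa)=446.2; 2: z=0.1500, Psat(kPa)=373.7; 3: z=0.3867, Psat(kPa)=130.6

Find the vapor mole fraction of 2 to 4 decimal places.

Raoult's law: Kᵢ = Pᵢˢᵃᵗ/P = Pᵢˢᵃᵗ/248.3.
  K_1 = 446.2/248.3 = 1.797020, K_2 = 373.7/248.3 = 1.505034, K_3 = 130.6/248.3 = 0.525977
Rachford–Rice: g(β) = Σ zᵢ(Kᵢ−1)/(1+β(Kᵢ−1)) = 0.
Feasibility: ΣzᵢKᵢ = 1.2617, Σzᵢ/Kᵢ = 1.0927 — both > 1, two phases present.
Newton–Raphson from β = 0.59:
  β = 0.5900: g = 0.05505, g' = -0.3263 → β = 0.7587
  β = 0.7587: g = -0.00137, g' = -0.3462 → β = 0.7547
Converged at β = 0.7547.
Compositions from xᵢ = zᵢ/(1+β(Kᵢ−1)), yᵢ = Kᵢxᵢ:
  1: x = 0.2893, y = 0.5199
  2: x = 0.1086, y = 0.1635
  3: x = 0.6021, y = 0.3167

y_2 = 0.1635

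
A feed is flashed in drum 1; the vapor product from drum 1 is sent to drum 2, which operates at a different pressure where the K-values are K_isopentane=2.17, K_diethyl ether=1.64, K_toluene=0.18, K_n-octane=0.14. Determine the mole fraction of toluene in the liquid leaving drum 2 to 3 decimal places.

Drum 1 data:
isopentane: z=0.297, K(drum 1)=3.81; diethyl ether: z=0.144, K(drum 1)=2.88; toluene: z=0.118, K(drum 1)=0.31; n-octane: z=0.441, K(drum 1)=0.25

Drum 1:
Let ψ₁ = V/F and solve Σ zᵢ(Kᵢ−1)/(1+ψ₁(Kᵢ−1)) = 0.
Feasibility: ΣzᵢKᵢ = 1.693, Σzᵢ/Kᵢ = 2.273 — both > 1, two phases present.
Newton–Raphson from ψ₁ = 0.5:
  ψ₁ = 0.500: g = -0.1669, g' = -1.307 → ψ₁ = 0.372
  ψ₁ = 0.372: g = -0.0012, g' = -1.316 → ψ₁ = 0.371
Converged at ψ₁ = 0.371.
Drum-1 compositions:
  isopentane: x = 0.145, y = 0.554
  diethyl ether: x = 0.085, y = 0.244
  toluene: x = 0.159, y = 0.049
  n-octane: x = 0.611, y = 0.153
Drum-2 feed = drum-1 vapor: z₂ = (0.5538, 0.2442, 0.0492, 0.1528).
Drum 2:
Newton–Raphson from ψ₂ = 0.5:
  ψ₂ = 0.500: g = 0.2283, g' = -0.802 → ψ₂ = 0.785
  ψ₂ = 0.785: g = -0.0754, g' = -1.579 → ψ₂ = 0.737
  ψ₂ = 0.737: g = -0.0066, g' = -1.319 → ψ₂ = 0.732
Converged at ψ₂ = 0.732.
  isopentane: x = 0.298, y = 0.647
  diethyl ether: x = 0.166, y = 0.273
  toluene: x = 0.123, y = 0.022
  n-octane: x = 0.412, y = 0.058

x_toluene (drum 2) = 0.123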